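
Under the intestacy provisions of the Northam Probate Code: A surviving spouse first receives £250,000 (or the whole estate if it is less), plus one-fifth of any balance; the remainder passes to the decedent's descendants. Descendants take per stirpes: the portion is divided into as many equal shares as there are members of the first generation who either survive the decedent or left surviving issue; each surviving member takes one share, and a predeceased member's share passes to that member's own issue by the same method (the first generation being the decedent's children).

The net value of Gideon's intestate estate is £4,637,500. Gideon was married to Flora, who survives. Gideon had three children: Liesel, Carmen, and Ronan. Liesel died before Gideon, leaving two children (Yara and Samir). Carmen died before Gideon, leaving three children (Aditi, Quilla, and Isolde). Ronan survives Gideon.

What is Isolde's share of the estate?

Flora first takes £250,000, leaving a balance of £4,387,500. Flora then takes one-fifth of the balance (£877,500), for a total of £1,127,500. The remaining £3,510,000 passes to the descendants.
The descendants' portion (£3,510,000) is divided into 3 shares of £1,170,000: Ronan takes £1,170,000; Liesel's £1,170,000 share passes to Liesel's issue; Carmen's £1,170,000 share passes to Carmen's issue.
Liesel's share (£1,170,000) is divided into 2 shares of £585,000: Yara and Samir each take £585,000.
Carmen's share (£1,170,000) is divided into 3 shares of £390,000: Aditi, Quilla, and Isolde each take £390,000.

Isolde receives £390,000.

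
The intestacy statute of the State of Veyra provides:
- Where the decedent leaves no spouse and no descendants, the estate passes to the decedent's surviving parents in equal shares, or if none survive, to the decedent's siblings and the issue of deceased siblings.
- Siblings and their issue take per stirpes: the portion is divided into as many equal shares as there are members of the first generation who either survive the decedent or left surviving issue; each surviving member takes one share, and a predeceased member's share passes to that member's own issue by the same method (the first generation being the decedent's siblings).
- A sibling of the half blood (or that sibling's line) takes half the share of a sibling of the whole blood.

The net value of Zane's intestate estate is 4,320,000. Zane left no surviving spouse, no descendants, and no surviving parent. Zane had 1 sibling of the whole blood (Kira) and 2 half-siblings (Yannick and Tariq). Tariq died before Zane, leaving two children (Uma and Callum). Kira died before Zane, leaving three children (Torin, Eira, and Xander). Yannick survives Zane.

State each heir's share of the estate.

The entire 4,320,000 passes to the siblings and their issue.
Counting each half-blood sibling's line as half a unit, there are 2 units in 4,320,000, so one unit is 2,160,000. Whole-blood lines (Kira) take 2,160,000 each; half-blood lines (Yannick and Tariq) take 1,080,000 each.
Tariq's share (1,080,000) is divided into 2 shares of 540,000: Uma and Callum each take 540,000.
Kira's share (2,160,000) is divided into 3 shares of 720,000: Torin, Eira, and Xander each take 720,000.

Yannick: 1,080,000; Uma: 540,000; Callum: 540,000; Torin: 720,000; Eira: 720,000; Xander: 720,000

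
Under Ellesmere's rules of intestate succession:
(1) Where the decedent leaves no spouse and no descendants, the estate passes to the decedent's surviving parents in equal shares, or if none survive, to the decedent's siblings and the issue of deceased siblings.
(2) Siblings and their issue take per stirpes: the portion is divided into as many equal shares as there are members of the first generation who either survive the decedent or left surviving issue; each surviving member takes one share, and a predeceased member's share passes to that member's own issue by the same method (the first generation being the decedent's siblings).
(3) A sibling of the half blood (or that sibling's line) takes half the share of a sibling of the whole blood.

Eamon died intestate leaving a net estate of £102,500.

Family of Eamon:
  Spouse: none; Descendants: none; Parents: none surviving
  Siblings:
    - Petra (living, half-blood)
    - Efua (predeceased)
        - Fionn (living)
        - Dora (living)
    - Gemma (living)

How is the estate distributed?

The entire £102,500 passes to the siblings and their issue.
Counting each half-blood sibling's line as half a unit, there are 5/2 units in £102,500, so one unit is £41,000. Whole-blood lines (Efua and Gemma) take £41,000 each; half-blood lines (Petra) take £20,500 each.
Efua's share (£41,000) is divided into 2 shares of £20,500: Fionn and Dora each take £20,500.

Petra: £20,500; Fionn: £20,500; Dora: £20,500; Gemma: £41,000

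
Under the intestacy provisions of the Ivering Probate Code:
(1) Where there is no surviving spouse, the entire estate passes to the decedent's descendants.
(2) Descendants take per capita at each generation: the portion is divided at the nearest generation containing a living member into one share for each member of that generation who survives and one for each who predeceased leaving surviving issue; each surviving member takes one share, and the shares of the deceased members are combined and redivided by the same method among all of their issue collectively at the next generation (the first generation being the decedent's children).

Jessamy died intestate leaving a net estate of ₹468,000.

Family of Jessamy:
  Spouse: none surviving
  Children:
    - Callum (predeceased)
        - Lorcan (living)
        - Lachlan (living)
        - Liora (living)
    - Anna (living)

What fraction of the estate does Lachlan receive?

The entire ₹468,000 passes to the descendants.
That amount (₹468,000) is divided at the children's generation into 2 shares of ₹234,000. Anna takes ₹234,000. The remaining share for the deceased Callum (₹234,000) is carried to the next generation.
That pool (₹234,000) is divided at the grandchildren's generation equally among Lorcan, Lachlan, and Liora: ₹78,000 each.

Lachlan receives 1/6 of the estate.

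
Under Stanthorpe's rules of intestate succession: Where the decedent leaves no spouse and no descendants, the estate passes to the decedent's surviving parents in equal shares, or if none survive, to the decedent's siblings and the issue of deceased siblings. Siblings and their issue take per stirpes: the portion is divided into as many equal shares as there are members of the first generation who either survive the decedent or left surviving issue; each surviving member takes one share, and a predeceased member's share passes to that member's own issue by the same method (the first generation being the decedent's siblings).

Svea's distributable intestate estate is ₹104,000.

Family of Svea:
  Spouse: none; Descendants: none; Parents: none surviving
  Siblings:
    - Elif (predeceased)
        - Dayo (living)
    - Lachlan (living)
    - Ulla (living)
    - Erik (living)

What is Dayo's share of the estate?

Dayo receives ₹26,000.

The entire ₹104,000 passes to the siblings and their issue.
That amount (₹104,000) is divided into 4 shares of ₹26,000: Lachlan, Ulla, and Erik each take ₹26,000; Elif's ₹26,000 share passes to Elif's issue.
Elif's share (₹26,000) passes entirely to Dayo.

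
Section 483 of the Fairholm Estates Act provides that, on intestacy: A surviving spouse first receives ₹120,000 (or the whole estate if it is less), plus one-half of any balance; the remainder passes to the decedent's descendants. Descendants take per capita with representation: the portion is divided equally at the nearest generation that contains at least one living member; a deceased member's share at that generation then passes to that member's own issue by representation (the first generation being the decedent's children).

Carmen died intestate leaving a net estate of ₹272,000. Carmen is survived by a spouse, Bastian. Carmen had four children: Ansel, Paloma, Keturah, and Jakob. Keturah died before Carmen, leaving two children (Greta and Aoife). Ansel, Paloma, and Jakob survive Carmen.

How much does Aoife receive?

Aoife receives ₹9,500.

Bastian first takes ₹120,000, leaving a balance of ₹152,000. Bastian then takes one-half of the balance (₹76,000), for a total of ₹196,000. The remaining ₹76,000 passes to the descendants.
The descendants' portion (₹76,000) is divided into 4 shares of ₹19,000: Ansel, Paloma, and Jakob each take ₹19,000; Keturah's ₹19,000 share passes to Keturah's issue.
Keturah's share (₹19,000) is divided into 2 shares of ₹9,500: Greta and Aoife each take ₹9,500.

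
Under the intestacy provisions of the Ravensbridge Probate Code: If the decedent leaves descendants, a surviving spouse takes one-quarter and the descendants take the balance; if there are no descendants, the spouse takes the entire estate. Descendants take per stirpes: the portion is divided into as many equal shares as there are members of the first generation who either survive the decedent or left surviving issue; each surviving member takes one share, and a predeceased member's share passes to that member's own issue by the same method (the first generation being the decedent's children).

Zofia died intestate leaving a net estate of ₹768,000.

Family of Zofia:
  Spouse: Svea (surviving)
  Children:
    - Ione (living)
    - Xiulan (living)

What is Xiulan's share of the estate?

Svea takes one-quarter of ₹768,000 = ₹192,000. The remaining ₹576,000 passes to the descendants.
The descendants' portion (₹576,000) is divided into 2 shares of ₹288,000: Ione and Xiulan each take ₹288,000.

Xiulan receives ₹288,000.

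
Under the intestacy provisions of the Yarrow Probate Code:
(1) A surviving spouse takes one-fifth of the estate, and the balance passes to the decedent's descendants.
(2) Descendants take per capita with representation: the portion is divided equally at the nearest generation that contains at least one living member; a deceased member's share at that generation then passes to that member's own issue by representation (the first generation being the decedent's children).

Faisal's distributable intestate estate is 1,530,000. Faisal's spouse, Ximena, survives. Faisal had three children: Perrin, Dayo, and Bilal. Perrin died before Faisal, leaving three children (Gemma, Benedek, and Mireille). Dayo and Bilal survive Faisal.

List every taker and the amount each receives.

Ximena: 306,000; Gemma: 136,000; Benedek: 136,000; Mireille: 136,000; Dayo: 408,000; Bilal: 408,000

Ximena takes one-fifth of 1,530,000 = 306,000. The remaining 1,224,000 passes to the descendants.
The descendants' portion (1,224,000) is divided into 3 shares of 408,000: Dayo and Bilal each take 408,000; Perrin's 408,000 share passes to Perrin's issue.
Perrin's share (408,000) is divided into 3 shares of 136,000: Gemma, Benedek, and Mireille each take 136,000.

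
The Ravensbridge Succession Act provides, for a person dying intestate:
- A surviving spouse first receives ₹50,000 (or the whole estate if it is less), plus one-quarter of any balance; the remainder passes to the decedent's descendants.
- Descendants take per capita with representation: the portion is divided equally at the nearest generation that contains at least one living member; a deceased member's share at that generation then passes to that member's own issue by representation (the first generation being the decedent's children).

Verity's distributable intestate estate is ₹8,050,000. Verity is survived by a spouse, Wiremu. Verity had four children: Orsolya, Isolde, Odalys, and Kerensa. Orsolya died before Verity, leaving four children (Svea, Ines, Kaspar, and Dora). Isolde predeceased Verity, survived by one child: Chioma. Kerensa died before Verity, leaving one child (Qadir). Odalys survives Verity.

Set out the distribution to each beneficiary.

Wiremu: ₹2,050,000; Svea: ₹375,000; Ines: ₹375,000; Kaspar: ₹375,000; Dora: ₹375,000; Chioma: ₹1,500,000; Odalys: ₹1,500,000; Qadir: ₹1,500,000

Wiremu first takes ₹50,000, leaving a balance of ₹8,000,000. Wiremu then takes one-quarter of the balance (₹2,000,000), for a total of ₹2,050,000. The remaining ₹6,000,000 passes to the descendants.
The descendants' portion (₹6,000,000) is divided into 4 shares of ₹1,500,000: Odalys takes ₹1,500,000; Orsolya's ₹1,500,000 share passes to Orsolya's issue; Isolde's ₹1,500,000 share passes to Isolde's issue; Kerensa's ₹1,500,000 share passes to Kerensa's issue.
Orsolya's share (₹1,500,000) is divided into 4 shares of ₹375,000: Svea, Ines, Kaspar, and Dora each take ₹375,000.
Isolde's share (₹1,500,000) passes entirely to Chioma.
Kerensa's share (₹1,500,000) passes entirely to Qadir.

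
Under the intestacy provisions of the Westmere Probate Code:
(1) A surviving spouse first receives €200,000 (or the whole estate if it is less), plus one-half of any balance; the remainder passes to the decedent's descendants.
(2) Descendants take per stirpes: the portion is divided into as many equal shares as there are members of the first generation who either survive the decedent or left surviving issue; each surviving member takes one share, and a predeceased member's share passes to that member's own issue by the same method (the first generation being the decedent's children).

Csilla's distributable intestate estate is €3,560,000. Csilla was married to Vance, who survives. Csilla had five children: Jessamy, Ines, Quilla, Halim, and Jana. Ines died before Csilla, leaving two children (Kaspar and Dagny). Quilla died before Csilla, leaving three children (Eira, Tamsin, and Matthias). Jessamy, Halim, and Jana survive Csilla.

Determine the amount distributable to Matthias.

Matthias receives €112,000.

Vance first takes €200,000, leaving a balance of €3,360,000. Vance then takes one-half of the balance (€1,680,000), for a total of €1,880,000. The remaining €1,680,000 passes to the descendants.
The descendants' portion (€1,680,000) is divided into 5 shares of €336,000: Jessamy, Halim, and Jana each take €336,000; Ines's €336,000 share passes to Ines's issue; Quilla's €336,000 share passes to Quilla's issue.
Ines's share (€336,000) is divided into 2 shares of €168,000: Kaspar and Dagny each take €168,000.
Quilla's share (€336,000) is divided into 3 shares of €112,000: Eira, Tamsin, and Matthias each take €112,000.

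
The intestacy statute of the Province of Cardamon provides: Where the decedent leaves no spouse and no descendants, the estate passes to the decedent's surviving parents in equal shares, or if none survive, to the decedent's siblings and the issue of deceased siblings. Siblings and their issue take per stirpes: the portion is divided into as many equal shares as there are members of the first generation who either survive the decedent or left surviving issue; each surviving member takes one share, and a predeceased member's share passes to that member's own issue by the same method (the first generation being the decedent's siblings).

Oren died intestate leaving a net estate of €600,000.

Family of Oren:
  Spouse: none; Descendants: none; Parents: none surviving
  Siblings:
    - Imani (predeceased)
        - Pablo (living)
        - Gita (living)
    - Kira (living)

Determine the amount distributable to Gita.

Gita receives €150,000.

The entire €600,000 passes to the siblings and their issue.
That amount (€600,000) is divided into 2 shares of €300,000: Kira takes €300,000; Imani's €300,000 share passes to Imani's issue.
Imani's share (€300,000) is divided into 2 shares of €150,000: Pablo and Gita each take €150,000.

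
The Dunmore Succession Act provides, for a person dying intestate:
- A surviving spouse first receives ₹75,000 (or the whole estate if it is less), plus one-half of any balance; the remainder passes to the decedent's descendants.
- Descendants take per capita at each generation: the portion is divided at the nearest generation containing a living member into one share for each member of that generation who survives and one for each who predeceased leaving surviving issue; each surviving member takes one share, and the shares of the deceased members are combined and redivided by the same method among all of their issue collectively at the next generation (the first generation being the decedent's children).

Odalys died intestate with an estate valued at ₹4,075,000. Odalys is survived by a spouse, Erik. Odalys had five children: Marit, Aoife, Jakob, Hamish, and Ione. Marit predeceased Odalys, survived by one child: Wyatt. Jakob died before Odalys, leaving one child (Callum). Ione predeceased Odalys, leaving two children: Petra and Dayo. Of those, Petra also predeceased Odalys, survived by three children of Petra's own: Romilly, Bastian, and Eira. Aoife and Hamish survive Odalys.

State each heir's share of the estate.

Erik: ₹2,075,000; Wyatt: ₹300,000; Aoife: ₹400,000; Callum: ₹300,000; Hamish: ₹400,000; Romilly: ₹100,000; Bastian: ₹100,000; Eira: ₹100,000; Dayo: ₹300,000

Erik first takes ₹75,000, leaving a balance of ₹4,000,000. Erik then takes one-half of the balance (₹2,000,000), for a total of ₹2,075,000. The remaining ₹2,000,000 passes to the descendants.
The descendants' portion (₹2,000,000) is divided at the children's generation into 5 shares of ₹400,000. Aoife and Hamish each take ₹400,000. The 3 shares of the deceased (Marit, Jakob, and Ione) are combined into a pool of ₹1,200,000.
That pool (₹1,200,000) is divided at the grandchildren's generation into 4 shares of ₹300,000. Wyatt, Callum, and Dayo each take ₹300,000. The remaining share for the deceased Petra (₹300,000) is carried to the next generation.
That pool (₹300,000) is divided at the great-grandchildren's generation equally among Romilly, Bastian, and Eira: ₹100,000 each.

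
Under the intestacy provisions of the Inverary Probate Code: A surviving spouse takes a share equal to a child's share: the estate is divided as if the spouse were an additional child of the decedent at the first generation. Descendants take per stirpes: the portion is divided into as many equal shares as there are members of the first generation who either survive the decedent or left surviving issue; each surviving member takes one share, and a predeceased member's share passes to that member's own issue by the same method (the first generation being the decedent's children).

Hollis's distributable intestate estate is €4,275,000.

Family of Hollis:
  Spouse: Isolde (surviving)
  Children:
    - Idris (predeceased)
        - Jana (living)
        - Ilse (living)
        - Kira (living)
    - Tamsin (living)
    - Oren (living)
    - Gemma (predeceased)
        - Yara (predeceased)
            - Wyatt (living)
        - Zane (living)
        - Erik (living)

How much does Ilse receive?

Ilse receives €285,000.

The spouse counts as an additional share at the children's level, so there are 5 primary shares of €855,000. Isolde takes one such share (€855,000).
The children's combined portion (€3,420,000) is divided into 4 shares of €855,000: Tamsin and Oren each take €855,000; Idris's €855,000 share passes to Idris's issue; Gemma's €855,000 share passes to Gemma's issue.
Idris's share (€855,000) is divided into 3 shares of €285,000: Jana, Ilse, and Kira each take €285,000.
Gemma's share (€855,000) is divided into 3 shares of €285,000: Zane and Erik each take €285,000; Yara's €285,000 share passes to Yara's issue.
Yara's share (€285,000) passes entirely to Wyatt.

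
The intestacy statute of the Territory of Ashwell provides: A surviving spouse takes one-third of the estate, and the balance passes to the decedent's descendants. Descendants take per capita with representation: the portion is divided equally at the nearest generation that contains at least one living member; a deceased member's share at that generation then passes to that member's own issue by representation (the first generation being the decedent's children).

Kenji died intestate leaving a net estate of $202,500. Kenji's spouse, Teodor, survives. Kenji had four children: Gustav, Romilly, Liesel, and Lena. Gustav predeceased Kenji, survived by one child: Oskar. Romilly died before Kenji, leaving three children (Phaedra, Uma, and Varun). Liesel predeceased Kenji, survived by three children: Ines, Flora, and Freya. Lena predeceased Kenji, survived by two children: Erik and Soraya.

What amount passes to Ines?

Teodor takes one-third of $202,500 = $67,500. The remaining $135,000 passes to the descendants.
No child survives, so the initial division is made at the grandchildren's generation.
The descendants' portion ($135,000) is divided into 9 shares of $15,000: Oskar, Phaedra, Uma, Varun, Ines, Flora, Freya, Erik, and Soraya each take $15,000.

Ines receives $15,000.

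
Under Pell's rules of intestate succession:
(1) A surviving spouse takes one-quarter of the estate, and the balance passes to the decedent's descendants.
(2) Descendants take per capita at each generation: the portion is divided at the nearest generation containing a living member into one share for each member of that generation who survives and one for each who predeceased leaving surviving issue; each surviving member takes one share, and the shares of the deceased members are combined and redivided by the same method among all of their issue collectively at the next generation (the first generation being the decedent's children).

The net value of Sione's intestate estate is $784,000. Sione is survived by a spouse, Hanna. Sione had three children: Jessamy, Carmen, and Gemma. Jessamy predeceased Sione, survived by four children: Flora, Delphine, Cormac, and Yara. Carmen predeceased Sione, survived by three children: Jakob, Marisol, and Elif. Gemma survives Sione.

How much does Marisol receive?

Marisol receives $56,000.

Hanna takes one-quarter of $784,000 = $196,000. The remaining $588,000 passes to the descendants.
The descendants' portion ($588,000) is divided at the children's generation into 3 shares of $196,000. Gemma takes $196,000. The 2 shares of the deceased (Jessamy and Carmen) are combined into a pool of $392,000.
That pool ($392,000) is divided at the grandchildren's generation equally among Flora, Delphine, Cormac, Yara, Jakob, Marisol, and Elif: $56,000 each.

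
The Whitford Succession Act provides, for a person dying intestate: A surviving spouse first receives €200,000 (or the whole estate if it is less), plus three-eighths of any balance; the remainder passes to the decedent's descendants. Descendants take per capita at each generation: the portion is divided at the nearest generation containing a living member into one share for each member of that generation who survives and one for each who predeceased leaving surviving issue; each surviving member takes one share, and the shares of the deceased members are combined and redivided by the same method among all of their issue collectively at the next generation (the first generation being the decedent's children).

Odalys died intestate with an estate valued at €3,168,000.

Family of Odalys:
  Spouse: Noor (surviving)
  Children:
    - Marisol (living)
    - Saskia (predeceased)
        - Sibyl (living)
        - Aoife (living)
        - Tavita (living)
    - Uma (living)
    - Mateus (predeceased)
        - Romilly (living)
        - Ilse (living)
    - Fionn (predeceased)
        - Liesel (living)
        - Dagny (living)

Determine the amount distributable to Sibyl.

Noor first takes €200,000, leaving a balance of €2,968,000. Noor then takes three-eighths of the balance (€1,113,000), for a total of €1,313,000. The remaining €1,855,000 passes to the descendants.
The descendants' portion (€1,855,000) is divided at the children's generation into 5 shares of €371,000. Marisol and Uma each take €371,000. The 3 shares of the deceased (Saskia, Mateus, and Fionn) are combined into a pool of €1,113,000.
That pool (€1,113,000) is divided at the grandchildren's generation equally among Sibyl, Aoife, Tavita, Romilly, Ilse, Liesel, and Dagny: €159,000 each.

Sibyl receives €159,000.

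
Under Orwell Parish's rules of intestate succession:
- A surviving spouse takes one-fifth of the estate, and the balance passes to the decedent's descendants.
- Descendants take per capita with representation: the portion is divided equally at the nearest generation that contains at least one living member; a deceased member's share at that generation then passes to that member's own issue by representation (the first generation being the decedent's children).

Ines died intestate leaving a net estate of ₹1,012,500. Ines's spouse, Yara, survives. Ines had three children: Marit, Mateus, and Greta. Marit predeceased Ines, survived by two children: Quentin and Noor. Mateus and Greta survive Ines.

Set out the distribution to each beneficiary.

Yara: ₹202,500; Quentin: ₹135,000; Noor: ₹135,000; Mateus: ₹270,000; Greta: ₹270,000

Yara takes one-fifth of ₹1,012,500 = ₹202,500. The remaining ₹810,000 passes to the descendants.
The descendants' portion (₹810,000) is divided into 3 shares of ₹270,000: Mateus and Greta each take ₹270,000; Marit's ₹270,000 share passes to Marit's issue.
Marit's share (₹270,000) is divided into 2 shares of ₹135,000: Quentin and Noor each take ₹135,000.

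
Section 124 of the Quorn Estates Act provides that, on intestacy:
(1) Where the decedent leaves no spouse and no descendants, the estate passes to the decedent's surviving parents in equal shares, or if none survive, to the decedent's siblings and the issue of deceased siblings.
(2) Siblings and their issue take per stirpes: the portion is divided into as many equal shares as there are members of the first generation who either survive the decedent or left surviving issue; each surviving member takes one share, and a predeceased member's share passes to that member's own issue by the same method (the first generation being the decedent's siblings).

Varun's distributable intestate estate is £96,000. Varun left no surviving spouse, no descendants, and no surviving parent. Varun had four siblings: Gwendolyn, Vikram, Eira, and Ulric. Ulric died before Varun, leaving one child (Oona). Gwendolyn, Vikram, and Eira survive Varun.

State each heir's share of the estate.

The entire £96,000 passes to the siblings and their issue.
That amount (£96,000) is divided into 4 shares of £24,000: Gwendolyn, Vikram, and Eira each take £24,000; Ulric's £24,000 share passes to Ulric's issue.
Ulric's share (£24,000) passes entirely to Oona.

Gwendolyn: £24,000; Vikram: £24,000; Eira: £24,000; Oona: £24,000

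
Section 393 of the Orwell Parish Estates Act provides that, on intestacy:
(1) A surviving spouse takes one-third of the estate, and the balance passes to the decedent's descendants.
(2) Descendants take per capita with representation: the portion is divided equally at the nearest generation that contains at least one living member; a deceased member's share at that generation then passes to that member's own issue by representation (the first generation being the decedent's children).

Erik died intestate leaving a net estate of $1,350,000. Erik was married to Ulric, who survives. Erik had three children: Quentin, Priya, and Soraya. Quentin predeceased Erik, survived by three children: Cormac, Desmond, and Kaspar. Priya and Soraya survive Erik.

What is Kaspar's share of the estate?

Ulric takes one-third of $1,350,000 = $450,000. The remaining $900,000 passes to the descendants.
The descendants' portion ($900,000) is divided into 3 shares of $300,000: Priya and Soraya each take $300,000; Quentin's $300,000 share passes to Quentin's issue.
Quentin's share ($300,000) is divided into 3 shares of $100,000: Cormac, Desmond, and Kaspar each take $100,000.

Kaspar receives $100,000.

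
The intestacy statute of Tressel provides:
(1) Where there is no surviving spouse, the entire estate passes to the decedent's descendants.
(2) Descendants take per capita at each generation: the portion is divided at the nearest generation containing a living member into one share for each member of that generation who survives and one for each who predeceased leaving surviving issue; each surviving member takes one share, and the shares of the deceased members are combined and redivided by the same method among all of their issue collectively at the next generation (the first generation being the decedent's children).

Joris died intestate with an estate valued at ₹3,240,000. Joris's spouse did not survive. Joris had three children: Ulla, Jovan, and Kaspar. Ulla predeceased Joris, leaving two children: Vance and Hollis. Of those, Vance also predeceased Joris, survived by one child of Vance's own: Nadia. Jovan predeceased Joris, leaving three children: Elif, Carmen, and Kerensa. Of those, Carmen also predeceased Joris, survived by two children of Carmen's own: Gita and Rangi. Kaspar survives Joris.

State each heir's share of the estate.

The entire ₹3,240,000 passes to the descendants.
That amount (₹3,240,000) is divided at the children's generation into 3 shares of ₹1,080,000. Kaspar takes ₹1,080,000. The 2 shares of the deceased (Ulla and Jovan) are combined into a pool of ₹2,160,000.
That pool (₹2,160,000) is divided at the grandchildren's generation into 5 shares of ₹432,000. Hollis, Elif, and Kerensa each take ₹432,000. The 2 shares of the deceased (Vance and Carmen) are combined into a pool of ₹864,000.
That pool (₹864,000) is divided at the great-grandchildren's generation equally among Nadia, Gita, and Rangi: ₹288,000 each.

Nadia: ₹288,000; Hollis: ₹432,000; Elif: ₹432,000; Gita: ₹288,000; Rangi: ₹288,000; Kerensa: ₹432,000; Kaspar: ₹1,080,000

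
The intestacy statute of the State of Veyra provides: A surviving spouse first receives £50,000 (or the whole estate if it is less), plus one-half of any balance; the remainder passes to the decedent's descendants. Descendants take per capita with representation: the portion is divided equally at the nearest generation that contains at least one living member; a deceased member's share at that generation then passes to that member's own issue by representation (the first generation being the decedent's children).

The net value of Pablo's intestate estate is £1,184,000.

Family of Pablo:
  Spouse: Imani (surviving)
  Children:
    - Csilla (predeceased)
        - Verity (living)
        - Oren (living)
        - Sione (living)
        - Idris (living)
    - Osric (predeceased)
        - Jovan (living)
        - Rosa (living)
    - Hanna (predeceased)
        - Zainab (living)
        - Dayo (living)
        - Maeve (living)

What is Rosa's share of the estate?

Imani first takes £50,000, leaving a balance of £1,134,000. Imani then takes one-half of the balance (£567,000), for a total of £617,000. The remaining £567,000 passes to the descendants.
No child survives, so the initial division is made at the grandchildren's generation.
The descendants' portion (£567,000) is divided into 9 shares of £63,000: Verity, Oren, Sione, Idris, Jovan, Rosa, Zainab, Dayo, and Maeve each take £63,000.

Rosa receives £63,000.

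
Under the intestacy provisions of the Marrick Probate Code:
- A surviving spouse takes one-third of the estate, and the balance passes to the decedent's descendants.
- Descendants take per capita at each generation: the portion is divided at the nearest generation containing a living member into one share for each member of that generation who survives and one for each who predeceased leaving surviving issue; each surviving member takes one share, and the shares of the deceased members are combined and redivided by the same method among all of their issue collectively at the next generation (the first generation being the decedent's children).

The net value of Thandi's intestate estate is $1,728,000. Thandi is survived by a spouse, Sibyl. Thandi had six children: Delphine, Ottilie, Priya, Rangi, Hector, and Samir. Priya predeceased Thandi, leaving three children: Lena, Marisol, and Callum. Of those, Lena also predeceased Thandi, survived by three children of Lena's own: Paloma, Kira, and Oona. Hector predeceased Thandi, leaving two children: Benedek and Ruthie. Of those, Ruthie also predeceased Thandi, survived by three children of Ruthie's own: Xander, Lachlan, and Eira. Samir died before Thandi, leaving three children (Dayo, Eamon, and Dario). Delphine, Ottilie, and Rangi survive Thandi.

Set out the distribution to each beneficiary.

Sibyl takes one-third of $1,728,000 = $576,000. The remaining $1,152,000 passes to the descendants.
The descendants' portion ($1,152,000) is divided at the children's generation into 6 shares of $192,000. Delphine, Ottilie, and Rangi each take $192,000. The 3 shares of the deceased (Priya, Hector, and Samir) are combined into a pool of $576,000.
That pool ($576,000) is divided at the grandchildren's generation into 8 shares of $72,000. Marisol, Callum, Benedek, Dayo, Eamon, and Dario each take $72,000. The 2 shares of the deceased (Lena and Ruthie) are combined into a pool of $144,000.
That pool ($144,000) is divided at the great-grandchildren's generation equally among Paloma, Kira, Oona, Xander, Lachlan, and Eira: $24,000 each.

Sibyl: $576,000; Delphine: $192,000; Ottilie: $192,000; Paloma: $24,000; Kira: $24,000; Oona: $24,000; Marisol: $72,000; Callum: $72,000; Rangi: $192,000; Benedek: $72,000; Xander: $24,000; Lachlan: $24,000; Eira: $24,000; Dayo: $72,000; Eamon: $72,000; Dario: $72,000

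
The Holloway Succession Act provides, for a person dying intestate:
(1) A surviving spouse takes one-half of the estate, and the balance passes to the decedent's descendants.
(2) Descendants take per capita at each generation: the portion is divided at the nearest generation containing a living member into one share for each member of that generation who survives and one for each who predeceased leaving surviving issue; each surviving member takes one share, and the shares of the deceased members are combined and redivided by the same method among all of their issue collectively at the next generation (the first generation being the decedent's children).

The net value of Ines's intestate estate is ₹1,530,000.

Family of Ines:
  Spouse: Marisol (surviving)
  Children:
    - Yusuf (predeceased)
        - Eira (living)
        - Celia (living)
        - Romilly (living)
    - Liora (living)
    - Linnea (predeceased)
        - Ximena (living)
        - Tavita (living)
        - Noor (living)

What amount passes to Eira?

Marisol takes one-half of ₹1,530,000 = ₹765,000. The remaining ₹765,000 passes to the descendants.
The descendants' portion (₹765,000) is divided at the children's generation into 3 shares of ₹255,000. Liora takes ₹255,000. The 2 shares of the deceased (Yusuf and Linnea) are combined into a pool of ₹510,000.
That pool (₹510,000) is divided at the grandchildren's generation equally among Eira, Celia, Romilly, Ximena, Tavita, and Noor: ₹85,000 each.

Eira receives ₹85,000.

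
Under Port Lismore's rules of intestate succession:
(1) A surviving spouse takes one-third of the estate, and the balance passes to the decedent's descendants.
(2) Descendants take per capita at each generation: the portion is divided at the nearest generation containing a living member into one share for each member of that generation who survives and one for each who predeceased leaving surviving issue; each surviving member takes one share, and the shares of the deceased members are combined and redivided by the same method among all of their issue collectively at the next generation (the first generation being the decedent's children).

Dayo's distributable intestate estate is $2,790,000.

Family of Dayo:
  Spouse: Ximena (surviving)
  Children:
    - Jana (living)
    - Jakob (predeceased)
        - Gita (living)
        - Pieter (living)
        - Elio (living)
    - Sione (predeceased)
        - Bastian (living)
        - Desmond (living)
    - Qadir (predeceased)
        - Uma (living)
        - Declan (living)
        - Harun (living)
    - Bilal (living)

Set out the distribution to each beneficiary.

Ximena: $930,000; Jana: $372,000; Gita: $139,500; Pieter: $139,500; Elio: $139,500; Bastian: $139,500; Desmond: $139,500; Uma: $139,500; Declan: $139,500; Harun: $139,500; Bilal: $372,000

Ximena takes one-third of $2,790,000 = $930,000. The remaining $1,860,000 passes to the descendants.
The descendants' portion ($1,860,000) is divided at the children's generation into 5 shares of $372,000. Jana and Bilal each take $372,000. The 3 shares of the deceased (Jakob, Sione, and Qadir) are combined into a pool of $1,116,000.
That pool ($1,116,000) is divided at the grandchildren's generation equally among Gita, Pieter, Elio, Bastian, Desmond, Uma, Declan, and Harun: $139,500 each.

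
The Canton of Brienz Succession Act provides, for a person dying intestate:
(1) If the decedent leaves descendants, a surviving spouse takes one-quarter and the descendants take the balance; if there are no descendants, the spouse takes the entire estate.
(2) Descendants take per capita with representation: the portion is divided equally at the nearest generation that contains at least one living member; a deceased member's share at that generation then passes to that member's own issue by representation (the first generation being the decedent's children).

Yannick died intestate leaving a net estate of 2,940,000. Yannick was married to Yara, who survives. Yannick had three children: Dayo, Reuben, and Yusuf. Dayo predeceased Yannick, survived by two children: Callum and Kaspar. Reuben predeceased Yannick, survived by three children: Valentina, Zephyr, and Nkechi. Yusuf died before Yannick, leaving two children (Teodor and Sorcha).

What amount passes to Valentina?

Yara takes one-quarter of 2,940,000 = 735,000. The remaining 2,205,000 passes to the descendants.
No child survives, so the initial division is made at the grandchildren's generation.
The descendants' portion (2,205,000) is divided into 7 shares of 315,000: Callum, Kaspar, Valentina, Zephyr, Nkechi, Teodor, and Sorcha each take 315,000.

Valentina receives 315,000.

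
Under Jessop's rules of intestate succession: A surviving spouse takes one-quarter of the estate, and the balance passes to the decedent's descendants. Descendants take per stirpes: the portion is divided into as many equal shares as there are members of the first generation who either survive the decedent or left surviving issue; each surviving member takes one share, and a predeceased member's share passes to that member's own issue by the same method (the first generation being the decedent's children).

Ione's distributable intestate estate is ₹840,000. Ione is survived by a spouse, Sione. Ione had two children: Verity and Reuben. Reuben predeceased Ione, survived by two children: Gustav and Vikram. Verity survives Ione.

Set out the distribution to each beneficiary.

Sione takes one-quarter of ₹840,000 = ₹210,000. The remaining ₹630,000 passes to the descendants.
The descendants' portion (₹630,000) is divided into 2 shares of ₹315,000: Verity takes ₹315,000; Reuben's ₹315,000 share passes to Reuben's issue.
Reuben's share (₹315,000) is divided into 2 shares of ₹157,500: Gustav and Vikram each take ₹157,500.

Sione: ₹210,000; Verity: ₹315,000; Gustav: ₹157,500; Vikram: ₹157,500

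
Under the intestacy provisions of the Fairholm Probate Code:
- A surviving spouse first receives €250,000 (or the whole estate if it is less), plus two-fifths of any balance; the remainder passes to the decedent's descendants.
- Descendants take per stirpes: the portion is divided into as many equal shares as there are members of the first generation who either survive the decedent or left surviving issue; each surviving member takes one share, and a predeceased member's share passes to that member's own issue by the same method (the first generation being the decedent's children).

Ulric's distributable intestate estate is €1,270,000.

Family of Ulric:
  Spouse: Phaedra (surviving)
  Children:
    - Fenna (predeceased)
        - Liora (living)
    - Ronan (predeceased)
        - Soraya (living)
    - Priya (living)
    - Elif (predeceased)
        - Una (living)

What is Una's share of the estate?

Una receives €153,000.

Phaedra first takes €250,000, leaving a balance of €1,020,000. Phaedra then takes two-fifths of the balance (€408,000), for a total of €658,000. The remaining €612,000 passes to the descendants.
The descendants' portion (€612,000) is divided into 4 shares of €153,000: Priya takes €153,000; Fenna's €153,000 share passes to Fenna's issue; Ronan's €153,000 share passes to Ronan's issue; Elif's €153,000 share passes to Elif's issue.
Fenna's share (€153,000) passes entirely to Liora.
Ronan's share (€153,000) passes entirely to Soraya.
Elif's share (€153,000) passes entirely to Una.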